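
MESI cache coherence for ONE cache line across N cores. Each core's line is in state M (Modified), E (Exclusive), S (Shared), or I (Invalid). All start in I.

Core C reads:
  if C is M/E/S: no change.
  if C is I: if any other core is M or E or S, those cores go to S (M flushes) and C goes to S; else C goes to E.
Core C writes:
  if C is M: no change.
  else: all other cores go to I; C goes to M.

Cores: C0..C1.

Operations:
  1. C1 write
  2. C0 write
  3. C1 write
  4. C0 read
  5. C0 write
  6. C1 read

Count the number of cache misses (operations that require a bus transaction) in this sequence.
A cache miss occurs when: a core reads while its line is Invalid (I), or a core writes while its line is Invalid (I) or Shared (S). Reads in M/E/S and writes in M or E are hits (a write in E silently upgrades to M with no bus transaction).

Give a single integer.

Answer: 6

Derivation:
Op 1: C1 write [C1 write: invalidate none -> C1=M] -> [I,M] [MISS #1: write from I]
Op 2: C0 write [C0 write: invalidate ['C1=M'] -> C0=M] -> [M,I] [MISS #2: write from I]
Op 3: C1 write [C1 write: invalidate ['C0=M'] -> C1=M] -> [I,M] [MISS #3: write from I]
Op 4: C0 read [C0 read from I: others=['C1=M'] -> C0=S, others downsized to S] -> [S,S] [MISS #4: read from I]
Op 5: C0 write [C0 write: invalidate ['C1=S'] -> C0=M] -> [M,I] [MISS #5: write from S]
Op 6: C1 read [C1 read from I: others=['C0=M'] -> C1=S, others downsized to S] -> [S,S] [MISS #6: read from I]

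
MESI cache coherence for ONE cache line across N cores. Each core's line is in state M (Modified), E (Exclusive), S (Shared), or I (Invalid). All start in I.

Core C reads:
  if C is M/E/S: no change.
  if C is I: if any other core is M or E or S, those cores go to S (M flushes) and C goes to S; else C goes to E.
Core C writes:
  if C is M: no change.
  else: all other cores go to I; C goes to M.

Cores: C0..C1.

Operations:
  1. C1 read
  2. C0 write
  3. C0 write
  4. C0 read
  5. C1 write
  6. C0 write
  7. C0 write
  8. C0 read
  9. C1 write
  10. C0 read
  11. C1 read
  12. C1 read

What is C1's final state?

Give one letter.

Answer: S

Derivation:
Op 1: C1 read [C1 read from I: no other sharers -> C1=E (exclusive)] -> [I,E]
Op 2: C0 write [C0 write: invalidate ['C1=E'] -> C0=M] -> [M,I]
Op 3: C0 write [C0 write: already M (modified), no change] -> [M,I]
Op 4: C0 read [C0 read: already in M, no change] -> [M,I]
Op 5: C1 write [C1 write: invalidate ['C0=M'] -> C1=M] -> [I,M]
Op 6: C0 write [C0 write: invalidate ['C1=M'] -> C0=M] -> [M,I]
Op 7: C0 write [C0 write: already M (modified), no change] -> [M,I]
Op 8: C0 read [C0 read: already in M, no change] -> [M,I]
Op 9: C1 write [C1 write: invalidate ['C0=M'] -> C1=M] -> [I,M]
Op 10: C0 read [C0 read from I: others=['C1=M'] -> C0=S, others downsized to S] -> [S,S]
Op 11: C1 read [C1 read: already in S, no change] -> [S,S]
Op 12: C1 read [C1 read: already in S, no change] -> [S,S]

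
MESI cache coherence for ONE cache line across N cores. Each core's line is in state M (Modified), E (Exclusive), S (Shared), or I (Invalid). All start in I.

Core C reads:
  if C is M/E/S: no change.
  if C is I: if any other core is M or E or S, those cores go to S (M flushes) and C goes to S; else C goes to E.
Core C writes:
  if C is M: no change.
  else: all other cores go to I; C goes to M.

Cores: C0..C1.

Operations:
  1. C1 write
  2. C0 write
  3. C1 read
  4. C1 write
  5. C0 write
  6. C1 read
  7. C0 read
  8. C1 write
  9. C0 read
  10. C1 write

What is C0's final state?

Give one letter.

Op 1: C1 write [C1 write: invalidate none -> C1=M] -> [I,M]
Op 2: C0 write [C0 write: invalidate ['C1=M'] -> C0=M] -> [M,I]
Op 3: C1 read [C1 read from I: others=['C0=M'] -> C1=S, others downsized to S] -> [S,S]
Op 4: C1 write [C1 write: invalidate ['C0=S'] -> C1=M] -> [I,M]
Op 5: C0 write [C0 write: invalidate ['C1=M'] -> C0=M] -> [M,I]
Op 6: C1 read [C1 read from I: others=['C0=M'] -> C1=S, others downsized to S] -> [S,S]
Op 7: C0 read [C0 read: already in S, no change] -> [S,S]
Op 8: C1 write [C1 write: invalidate ['C0=S'] -> C1=M] -> [I,M]
Op 9: C0 read [C0 read from I: others=['C1=M'] -> C0=S, others downsized to S] -> [S,S]
Op 10: C1 write [C1 write: invalidate ['C0=S'] -> C1=M] -> [I,M]

Answer: I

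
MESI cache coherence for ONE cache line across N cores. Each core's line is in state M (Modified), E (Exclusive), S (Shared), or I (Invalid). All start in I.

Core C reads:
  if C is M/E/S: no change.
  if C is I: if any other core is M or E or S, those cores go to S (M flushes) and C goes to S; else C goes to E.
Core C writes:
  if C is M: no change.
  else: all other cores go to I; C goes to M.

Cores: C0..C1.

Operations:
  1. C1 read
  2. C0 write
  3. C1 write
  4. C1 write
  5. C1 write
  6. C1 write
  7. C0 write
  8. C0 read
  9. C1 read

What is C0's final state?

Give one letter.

Op 1: C1 read [C1 read from I: no other sharers -> C1=E (exclusive)] -> [I,E]
Op 2: C0 write [C0 write: invalidate ['C1=E'] -> C0=M] -> [M,I]
Op 3: C1 write [C1 write: invalidate ['C0=M'] -> C1=M] -> [I,M]
Op 4: C1 write [C1 write: already M (modified), no change] -> [I,M]
Op 5: C1 write [C1 write: already M (modified), no change] -> [I,M]
Op 6: C1 write [C1 write: already M (modified), no change] -> [I,M]
Op 7: C0 write [C0 write: invalidate ['C1=M'] -> C0=M] -> [M,I]
Op 8: C0 read [C0 read: already in M, no change] -> [M,I]
Op 9: C1 read [C1 read from I: others=['C0=M'] -> C1=S, others downsized to S] -> [S,S]

Answer: S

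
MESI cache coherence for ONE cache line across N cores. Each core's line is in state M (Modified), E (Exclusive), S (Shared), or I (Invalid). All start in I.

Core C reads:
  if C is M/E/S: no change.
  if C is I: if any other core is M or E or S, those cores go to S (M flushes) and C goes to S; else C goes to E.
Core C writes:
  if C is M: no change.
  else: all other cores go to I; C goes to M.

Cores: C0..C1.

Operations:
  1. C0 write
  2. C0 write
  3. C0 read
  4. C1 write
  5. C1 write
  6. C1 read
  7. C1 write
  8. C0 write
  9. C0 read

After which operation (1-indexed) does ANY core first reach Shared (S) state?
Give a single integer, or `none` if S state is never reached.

Answer: none

Derivation:
Op 1: C0 write [C0 write: invalidate none -> C0=M] -> [M,I]
Op 2: C0 write [C0 write: already M (modified), no change] -> [M,I]
Op 3: C0 read [C0 read: already in M, no change] -> [M,I]
Op 4: C1 write [C1 write: invalidate ['C0=M'] -> C1=M] -> [I,M]
Op 5: C1 write [C1 write: already M (modified), no change] -> [I,M]
Op 6: C1 read [C1 read: already in M, no change] -> [I,M]
Op 7: C1 write [C1 write: already M (modified), no change] -> [I,M]
Op 8: C0 write [C0 write: invalidate ['C1=M'] -> C0=M] -> [M,I]
Op 9: C0 read [C0 read: already in M, no change] -> [M,I]
S state never reached in this sequence.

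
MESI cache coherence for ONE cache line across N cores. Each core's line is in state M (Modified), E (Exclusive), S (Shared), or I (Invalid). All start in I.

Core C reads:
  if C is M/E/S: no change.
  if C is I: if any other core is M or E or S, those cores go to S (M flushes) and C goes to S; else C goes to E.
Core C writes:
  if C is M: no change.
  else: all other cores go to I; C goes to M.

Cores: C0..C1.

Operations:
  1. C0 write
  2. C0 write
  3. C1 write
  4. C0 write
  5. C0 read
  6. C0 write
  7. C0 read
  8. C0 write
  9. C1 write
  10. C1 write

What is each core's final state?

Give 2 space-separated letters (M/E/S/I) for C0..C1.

Answer: I M

Derivation:
Op 1: C0 write [C0 write: invalidate none -> C0=M] -> [M,I]
Op 2: C0 write [C0 write: already M (modified), no change] -> [M,I]
Op 3: C1 write [C1 write: invalidate ['C0=M'] -> C1=M] -> [I,M]
Op 4: C0 write [C0 write: invalidate ['C1=M'] -> C0=M] -> [M,I]
Op 5: C0 read [C0 read: already in M, no change] -> [M,I]
Op 6: C0 write [C0 write: already M (modified), no change] -> [M,I]
Op 7: C0 read [C0 read: already in M, no change] -> [M,I]
Op 8: C0 write [C0 write: already M (modified), no change] -> [M,I]
Op 9: C1 write [C1 write: invalidate ['C0=M'] -> C1=M] -> [I,M]
Op 10: C1 write [C1 write: already M (modified), no change] -> [I,M]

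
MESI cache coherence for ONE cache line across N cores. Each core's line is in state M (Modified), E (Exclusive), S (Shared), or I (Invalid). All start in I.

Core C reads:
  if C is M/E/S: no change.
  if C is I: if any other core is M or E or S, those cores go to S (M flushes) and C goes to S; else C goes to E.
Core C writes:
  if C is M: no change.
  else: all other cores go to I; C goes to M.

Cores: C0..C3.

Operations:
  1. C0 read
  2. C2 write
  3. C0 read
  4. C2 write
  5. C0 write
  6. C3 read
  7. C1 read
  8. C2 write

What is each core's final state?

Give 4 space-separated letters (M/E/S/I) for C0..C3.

Op 1: C0 read [C0 read from I: no other sharers -> C0=E (exclusive)] -> [E,I,I,I]
Op 2: C2 write [C2 write: invalidate ['C0=E'] -> C2=M] -> [I,I,M,I]
Op 3: C0 read [C0 read from I: others=['C2=M'] -> C0=S, others downsized to S] -> [S,I,S,I]
Op 4: C2 write [C2 write: invalidate ['C0=S'] -> C2=M] -> [I,I,M,I]
Op 5: C0 write [C0 write: invalidate ['C2=M'] -> C0=M] -> [M,I,I,I]
Op 6: C3 read [C3 read from I: others=['C0=M'] -> C3=S, others downsized to S] -> [S,I,I,S]
Op 7: C1 read [C1 read from I: others=['C0=S', 'C3=S'] -> C1=S, others downsized to S] -> [S,S,I,S]
Op 8: C2 write [C2 write: invalidate ['C0=S', 'C1=S', 'C3=S'] -> C2=M] -> [I,I,M,I]

Answer: I I M I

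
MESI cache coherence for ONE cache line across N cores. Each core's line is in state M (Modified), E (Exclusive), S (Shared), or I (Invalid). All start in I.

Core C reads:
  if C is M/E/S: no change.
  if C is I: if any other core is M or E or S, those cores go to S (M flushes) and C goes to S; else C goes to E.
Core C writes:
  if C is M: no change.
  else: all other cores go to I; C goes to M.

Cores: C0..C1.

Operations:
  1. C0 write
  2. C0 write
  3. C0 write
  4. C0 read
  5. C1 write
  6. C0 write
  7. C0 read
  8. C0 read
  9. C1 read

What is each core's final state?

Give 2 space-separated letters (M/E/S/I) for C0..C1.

Op 1: C0 write [C0 write: invalidate none -> C0=M] -> [M,I]
Op 2: C0 write [C0 write: already M (modified), no change] -> [M,I]
Op 3: C0 write [C0 write: already M (modified), no change] -> [M,I]
Op 4: C0 read [C0 read: already in M, no change] -> [M,I]
Op 5: C1 write [C1 write: invalidate ['C0=M'] -> C1=M] -> [I,M]
Op 6: C0 write [C0 write: invalidate ['C1=M'] -> C0=M] -> [M,I]
Op 7: C0 read [C0 read: already in M, no change] -> [M,I]
Op 8: C0 read [C0 read: already in M, no change] -> [M,I]
Op 9: C1 read [C1 read from I: others=['C0=M'] -> C1=S, others downsized to S] -> [S,S]

Answer: S S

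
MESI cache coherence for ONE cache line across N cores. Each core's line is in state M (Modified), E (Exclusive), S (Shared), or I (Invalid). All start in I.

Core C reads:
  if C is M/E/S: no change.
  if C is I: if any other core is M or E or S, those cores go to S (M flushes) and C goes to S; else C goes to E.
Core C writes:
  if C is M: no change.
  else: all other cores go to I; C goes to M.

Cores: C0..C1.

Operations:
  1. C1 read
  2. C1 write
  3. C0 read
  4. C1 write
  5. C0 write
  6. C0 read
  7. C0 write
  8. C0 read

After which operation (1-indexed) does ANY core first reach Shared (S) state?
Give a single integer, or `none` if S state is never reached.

Op 1: C1 read [C1 read from I: no other sharers -> C1=E (exclusive)] -> [I,E]
Op 2: C1 write [C1 write: invalidate none -> C1=M] -> [I,M]
Op 3: C0 read [C0 read from I: others=['C1=M'] -> C0=S, others downsized to S] -> [S,S]
  -> First S state at op 3; remaining ops need not be traced.

Answer: 3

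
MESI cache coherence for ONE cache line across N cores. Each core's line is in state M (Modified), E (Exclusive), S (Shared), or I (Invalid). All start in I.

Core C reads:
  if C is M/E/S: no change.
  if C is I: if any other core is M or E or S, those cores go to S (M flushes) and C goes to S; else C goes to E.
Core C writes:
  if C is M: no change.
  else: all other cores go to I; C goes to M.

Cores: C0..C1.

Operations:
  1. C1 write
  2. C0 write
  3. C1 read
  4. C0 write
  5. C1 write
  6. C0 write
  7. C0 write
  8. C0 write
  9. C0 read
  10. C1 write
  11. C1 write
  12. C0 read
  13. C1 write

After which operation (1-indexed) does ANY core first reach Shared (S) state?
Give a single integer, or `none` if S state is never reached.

Answer: 3

Derivation:
Op 1: C1 write [C1 write: invalidate none -> C1=M] -> [I,M]
Op 2: C0 write [C0 write: invalidate ['C1=M'] -> C0=M] -> [M,I]
Op 3: C1 read [C1 read from I: others=['C0=M'] -> C1=S, others downsized to S] -> [S,S]
  -> First S state at op 3; remaining ops need not be traced.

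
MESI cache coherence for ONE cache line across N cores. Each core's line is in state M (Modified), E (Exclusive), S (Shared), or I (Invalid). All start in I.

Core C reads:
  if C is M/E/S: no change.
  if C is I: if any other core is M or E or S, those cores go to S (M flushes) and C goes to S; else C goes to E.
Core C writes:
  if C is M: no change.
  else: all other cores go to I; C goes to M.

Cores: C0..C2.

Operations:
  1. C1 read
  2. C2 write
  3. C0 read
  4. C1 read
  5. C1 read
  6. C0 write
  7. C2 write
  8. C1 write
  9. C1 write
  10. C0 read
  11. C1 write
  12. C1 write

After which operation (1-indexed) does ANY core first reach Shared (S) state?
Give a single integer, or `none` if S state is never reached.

Answer: 3

Derivation:
Op 1: C1 read [C1 read from I: no other sharers -> C1=E (exclusive)] -> [I,E,I]
Op 2: C2 write [C2 write: invalidate ['C1=E'] -> C2=M] -> [I,I,M]
Op 3: C0 read [C0 read from I: others=['C2=M'] -> C0=S, others downsized to S] -> [S,I,S]
  -> First S state at op 3; remaining ops need not be traced.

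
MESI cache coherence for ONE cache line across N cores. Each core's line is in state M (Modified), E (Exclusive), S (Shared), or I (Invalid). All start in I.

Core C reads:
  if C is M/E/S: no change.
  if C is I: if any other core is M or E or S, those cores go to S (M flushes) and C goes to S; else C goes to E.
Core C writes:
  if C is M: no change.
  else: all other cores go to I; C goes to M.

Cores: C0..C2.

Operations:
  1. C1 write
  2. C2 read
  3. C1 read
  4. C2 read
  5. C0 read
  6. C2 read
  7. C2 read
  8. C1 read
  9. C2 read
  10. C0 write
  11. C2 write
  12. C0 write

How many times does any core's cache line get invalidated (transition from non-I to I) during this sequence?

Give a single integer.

Answer: 4

Derivation:
Op 1: C1 write [C1 write: invalidate none -> C1=M] -> [I,M,I] (invalidations this op: 0; running total: 0)
Op 2: C2 read [C2 read from I: others=['C1=M'] -> C2=S, others downsized to S] -> [I,S,S] (invalidations this op: 0; running total: 0)
Op 3: C1 read [C1 read: already in S, no change] -> [I,S,S] (invalidations this op: 0; running total: 0)
Op 4: C2 read [C2 read: already in S, no change] -> [I,S,S] (invalidations this op: 0; running total: 0)
Op 5: C0 read [C0 read from I: others=['C1=S', 'C2=S'] -> C0=S, others downsized to S] -> [S,S,S] (invalidations this op: 0; running total: 0)
Op 6: C2 read [C2 read: already in S, no change] -> [S,S,S] (invalidations this op: 0; running total: 0)
Op 7: C2 read [C2 read: already in S, no change] -> [S,S,S] (invalidations this op: 0; running total: 0)
Op 8: C1 read [C1 read: already in S, no change] -> [S,S,S] (invalidations this op: 0; running total: 0)
Op 9: C2 read [C2 read: already in S, no change] -> [S,S,S] (invalidations this op: 0; running total: 0)
Op 10: C0 write [C0 write: invalidate ['C1=S', 'C2=S'] -> C0=M] -> [M,I,I] (invalidations this op: 2; running total: 2)
Op 11: C2 write [C2 write: invalidate ['C0=M'] -> C2=M] -> [I,I,M] (invalidations this op: 1; running total: 3)
Op 12: C0 write [C0 write: invalidate ['C2=M'] -> C0=M] -> [M,I,I] (invalidations this op: 1; running total: 4)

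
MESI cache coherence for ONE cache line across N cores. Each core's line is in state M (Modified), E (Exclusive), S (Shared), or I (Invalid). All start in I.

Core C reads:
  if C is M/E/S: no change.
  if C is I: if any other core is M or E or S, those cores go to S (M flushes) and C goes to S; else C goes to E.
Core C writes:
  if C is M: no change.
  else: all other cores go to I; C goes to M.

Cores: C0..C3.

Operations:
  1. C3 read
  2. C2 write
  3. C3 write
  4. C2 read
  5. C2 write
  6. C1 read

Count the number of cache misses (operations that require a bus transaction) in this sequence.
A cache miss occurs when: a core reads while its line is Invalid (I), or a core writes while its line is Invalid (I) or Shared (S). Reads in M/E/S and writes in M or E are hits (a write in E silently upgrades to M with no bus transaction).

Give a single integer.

Op 1: C3 read [C3 read from I: no other sharers -> C3=E (exclusive)] -> [I,I,I,E] [MISS #1: read from I]
Op 2: C2 write [C2 write: invalidate ['C3=E'] -> C2=M] -> [I,I,M,I] [MISS #2: write from I]
Op 3: C3 write [C3 write: invalidate ['C2=M'] -> C3=M] -> [I,I,I,M] [MISS #3: write from I]
Op 4: C2 read [C2 read from I: others=['C3=M'] -> C2=S, others downsized to S] -> [I,I,S,S] [MISS #4: read from I]
Op 5: C2 write [C2 write: invalidate ['C3=S'] -> C2=M] -> [I,I,M,I] [MISS #5: write from S]
Op 6: C1 read [C1 read from I: others=['C2=M'] -> C1=S, others downsized to S] -> [I,S,S,I] [MISS #6: read from I]

Answer: 6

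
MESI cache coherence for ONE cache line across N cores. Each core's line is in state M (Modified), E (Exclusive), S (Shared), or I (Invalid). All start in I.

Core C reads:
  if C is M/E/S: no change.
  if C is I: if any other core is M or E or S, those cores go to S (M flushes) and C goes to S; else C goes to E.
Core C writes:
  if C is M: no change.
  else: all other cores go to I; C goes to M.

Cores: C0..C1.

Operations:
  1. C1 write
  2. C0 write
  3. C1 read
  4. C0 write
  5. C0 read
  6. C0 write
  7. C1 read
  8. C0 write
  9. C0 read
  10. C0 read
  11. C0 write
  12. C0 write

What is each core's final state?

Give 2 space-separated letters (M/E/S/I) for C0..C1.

Answer: M I

Derivation:
Op 1: C1 write [C1 write: invalidate none -> C1=M] -> [I,M]
Op 2: C0 write [C0 write: invalidate ['C1=M'] -> C0=M] -> [M,I]
Op 3: C1 read [C1 read from I: others=['C0=M'] -> C1=S, others downsized to S] -> [S,S]
Op 4: C0 write [C0 write: invalidate ['C1=S'] -> C0=M] -> [M,I]
Op 5: C0 read [C0 read: already in M, no change] -> [M,I]
Op 6: C0 write [C0 write: already M (modified), no change] -> [M,I]
Op 7: C1 read [C1 read from I: others=['C0=M'] -> C1=S, others downsized to S] -> [S,S]
Op 8: C0 write [C0 write: invalidate ['C1=S'] -> C0=M] -> [M,I]
Op 9: C0 read [C0 read: already in M, no change] -> [M,I]
Op 10: C0 read [C0 read: already in M, no change] -> [M,I]
Op 11: C0 write [C0 write: already M (modified), no change] -> [M,I]
Op 12: C0 write [C0 write: already M (modified), no change] -> [M,I]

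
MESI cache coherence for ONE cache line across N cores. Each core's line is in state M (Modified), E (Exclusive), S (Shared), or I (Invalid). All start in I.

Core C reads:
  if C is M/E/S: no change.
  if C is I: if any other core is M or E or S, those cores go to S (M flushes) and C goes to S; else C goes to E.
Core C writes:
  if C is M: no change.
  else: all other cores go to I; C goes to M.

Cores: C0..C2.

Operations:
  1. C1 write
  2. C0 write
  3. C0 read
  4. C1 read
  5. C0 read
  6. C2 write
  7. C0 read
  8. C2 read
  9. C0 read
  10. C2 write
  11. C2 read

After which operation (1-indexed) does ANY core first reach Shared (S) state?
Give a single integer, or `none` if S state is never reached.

Op 1: C1 write [C1 write: invalidate none -> C1=M] -> [I,M,I]
Op 2: C0 write [C0 write: invalidate ['C1=M'] -> C0=M] -> [M,I,I]
Op 3: C0 read [C0 read: already in M, no change] -> [M,I,I]
Op 4: C1 read [C1 read from I: others=['C0=M'] -> C1=S, others downsized to S] -> [S,S,I]
  -> First S state at op 4; remaining ops need not be traced.

Answer: 4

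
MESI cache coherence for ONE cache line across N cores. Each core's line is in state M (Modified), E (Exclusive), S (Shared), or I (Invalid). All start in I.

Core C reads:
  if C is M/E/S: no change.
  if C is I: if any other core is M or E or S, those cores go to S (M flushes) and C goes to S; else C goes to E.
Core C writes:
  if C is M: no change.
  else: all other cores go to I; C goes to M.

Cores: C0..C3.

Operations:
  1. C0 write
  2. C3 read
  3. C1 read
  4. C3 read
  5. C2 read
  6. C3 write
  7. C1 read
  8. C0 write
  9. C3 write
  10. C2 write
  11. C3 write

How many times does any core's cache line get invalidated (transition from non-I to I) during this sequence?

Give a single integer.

Op 1: C0 write [C0 write: invalidate none -> C0=M] -> [M,I,I,I] (invalidations this op: 0; running total: 0)
Op 2: C3 read [C3 read from I: others=['C0=M'] -> C3=S, others downsized to S] -> [S,I,I,S] (invalidations this op: 0; running total: 0)
Op 3: C1 read [C1 read from I: others=['C0=S', 'C3=S'] -> C1=S, others downsized to S] -> [S,S,I,S] (invalidations this op: 0; running total: 0)
Op 4: C3 read [C3 read: already in S, no change] -> [S,S,I,S] (invalidations this op: 0; running total: 0)
Op 5: C2 read [C2 read from I: others=['C0=S', 'C1=S', 'C3=S'] -> C2=S, others downsized to S] -> [S,S,S,S] (invalidations this op: 0; running total: 0)
Op 6: C3 write [C3 write: invalidate ['C0=S', 'C1=S', 'C2=S'] -> C3=M] -> [I,I,I,M] (invalidations this op: 3; running total: 3)
Op 7: C1 read [C1 read from I: others=['C3=M'] -> C1=S, others downsized to S] -> [I,S,I,S] (invalidations this op: 0; running total: 3)
Op 8: C0 write [C0 write: invalidate ['C1=S', 'C3=S'] -> C0=M] -> [M,I,I,I] (invalidations this op: 2; running total: 5)
Op 9: C3 write [C3 write: invalidate ['C0=M'] -> C3=M] -> [I,I,I,M] (invalidations this op: 1; running total: 6)
Op 10: C2 write [C2 write: invalidate ['C3=M'] -> C2=M] -> [I,I,M,I] (invalidations this op: 1; running total: 7)
Op 11: C3 write [C3 write: invalidate ['C2=M'] -> C3=M] -> [I,I,I,M] (invalidations this op: 1; running total: 8)

Answer: 8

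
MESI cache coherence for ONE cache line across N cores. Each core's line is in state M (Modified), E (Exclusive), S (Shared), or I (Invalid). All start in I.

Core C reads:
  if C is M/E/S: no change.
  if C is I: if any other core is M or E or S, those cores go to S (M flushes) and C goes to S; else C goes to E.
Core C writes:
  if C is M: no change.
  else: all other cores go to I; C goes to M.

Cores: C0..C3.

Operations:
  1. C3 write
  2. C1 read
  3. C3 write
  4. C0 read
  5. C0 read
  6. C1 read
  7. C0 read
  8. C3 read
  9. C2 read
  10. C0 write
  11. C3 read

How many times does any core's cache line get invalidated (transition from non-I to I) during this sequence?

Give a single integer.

Answer: 4

Derivation:
Op 1: C3 write [C3 write: invalidate none -> C3=M] -> [I,I,I,M] (invalidations this op: 0; running total: 0)
Op 2: C1 read [C1 read from I: others=['C3=M'] -> C1=S, others downsized to S] -> [I,S,I,S] (invalidations this op: 0; running total: 0)
Op 3: C3 write [C3 write: invalidate ['C1=S'] -> C3=M] -> [I,I,I,M] (invalidations this op: 1; running total: 1)
Op 4: C0 read [C0 read from I: others=['C3=M'] -> C0=S, others downsized to S] -> [S,I,I,S] (invalidations this op: 0; running total: 1)
Op 5: C0 read [C0 read: already in S, no change] -> [S,I,I,S] (invalidations this op: 0; running total: 1)
Op 6: C1 read [C1 read from I: others=['C0=S', 'C3=S'] -> C1=S, others downsized to S] -> [S,S,I,S] (invalidations this op: 0; running total: 1)
Op 7: C0 read [C0 read: already in S, no change] -> [S,S,I,S] (invalidations this op: 0; running total: 1)
Op 8: C3 read [C3 read: already in S, no change] -> [S,S,I,S] (invalidations this op: 0; running total: 1)
Op 9: C2 read [C2 read from I: others=['C0=S', 'C1=S', 'C3=S'] -> C2=S, others downsized to S] -> [S,S,S,S] (invalidations this op: 0; running total: 1)
Op 10: C0 write [C0 write: invalidate ['C1=S', 'C2=S', 'C3=S'] -> C0=M] -> [M,I,I,I] (invalidations this op: 3; running total: 4)
Op 11: C3 read [C3 read from I: others=['C0=M'] -> C3=S, others downsized to S] -> [S,I,I,S] (invalidations this op: 0; running total: 4)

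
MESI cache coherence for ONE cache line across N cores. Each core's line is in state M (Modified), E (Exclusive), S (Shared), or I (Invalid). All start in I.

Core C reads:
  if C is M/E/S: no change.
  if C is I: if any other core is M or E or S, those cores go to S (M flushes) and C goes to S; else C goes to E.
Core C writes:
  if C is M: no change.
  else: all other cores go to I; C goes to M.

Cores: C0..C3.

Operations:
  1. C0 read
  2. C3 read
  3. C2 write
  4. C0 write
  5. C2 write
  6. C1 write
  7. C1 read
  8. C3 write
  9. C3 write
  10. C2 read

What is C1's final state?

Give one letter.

Op 1: C0 read [C0 read from I: no other sharers -> C0=E (exclusive)] -> [E,I,I,I]
Op 2: C3 read [C3 read from I: others=['C0=E'] -> C3=S, others downsized to S] -> [S,I,I,S]
Op 3: C2 write [C2 write: invalidate ['C0=S', 'C3=S'] -> C2=M] -> [I,I,M,I]
Op 4: C0 write [C0 write: invalidate ['C2=M'] -> C0=M] -> [M,I,I,I]
Op 5: C2 write [C2 write: invalidate ['C0=M'] -> C2=M] -> [I,I,M,I]
Op 6: C1 write [C1 write: invalidate ['C2=M'] -> C1=M] -> [I,M,I,I]
Op 7: C1 read [C1 read: already in M, no change] -> [I,M,I,I]
Op 8: C3 write [C3 write: invalidate ['C1=M'] -> C3=M] -> [I,I,I,M]
Op 9: C3 write [C3 write: already M (modified), no change] -> [I,I,I,M]
Op 10: C2 read [C2 read from I: others=['C3=M'] -> C2=S, others downsized to S] -> [I,I,S,S]

Answer: I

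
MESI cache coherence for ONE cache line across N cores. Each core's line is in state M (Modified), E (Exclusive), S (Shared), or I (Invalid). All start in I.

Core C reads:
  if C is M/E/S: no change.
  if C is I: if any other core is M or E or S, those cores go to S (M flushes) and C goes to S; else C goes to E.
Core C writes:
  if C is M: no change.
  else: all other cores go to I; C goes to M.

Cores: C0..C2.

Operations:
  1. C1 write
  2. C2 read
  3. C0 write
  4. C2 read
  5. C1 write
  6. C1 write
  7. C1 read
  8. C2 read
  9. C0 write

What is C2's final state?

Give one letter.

Answer: I

Derivation:
Op 1: C1 write [C1 write: invalidate none -> C1=M] -> [I,M,I]
Op 2: C2 read [C2 read from I: others=['C1=M'] -> C2=S, others downsized to S] -> [I,S,S]
Op 3: C0 write [C0 write: invalidate ['C1=S', 'C2=S'] -> C0=M] -> [M,I,I]
Op 4: C2 read [C2 read from I: others=['C0=M'] -> C2=S, others downsized to S] -> [S,I,S]
Op 5: C1 write [C1 write: invalidate ['C0=S', 'C2=S'] -> C1=M] -> [I,M,I]
Op 6: C1 write [C1 write: already M (modified), no change] -> [I,M,I]
Op 7: C1 read [C1 read: already in M, no change] -> [I,M,I]
Op 8: C2 read [C2 read from I: others=['C1=M'] -> C2=S, others downsized to S] -> [I,S,S]
Op 9: C0 write [C0 write: invalidate ['C1=S', 'C2=S'] -> C0=M] -> [M,I,I]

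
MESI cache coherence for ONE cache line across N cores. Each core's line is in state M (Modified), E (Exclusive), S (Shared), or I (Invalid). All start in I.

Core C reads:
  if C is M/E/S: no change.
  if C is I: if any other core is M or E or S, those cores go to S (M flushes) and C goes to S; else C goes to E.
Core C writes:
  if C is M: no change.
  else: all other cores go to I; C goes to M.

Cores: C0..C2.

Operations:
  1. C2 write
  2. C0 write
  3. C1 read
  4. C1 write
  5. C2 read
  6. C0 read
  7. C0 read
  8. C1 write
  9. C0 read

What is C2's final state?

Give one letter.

Op 1: C2 write [C2 write: invalidate none -> C2=M] -> [I,I,M]
Op 2: C0 write [C0 write: invalidate ['C2=M'] -> C0=M] -> [M,I,I]
Op 3: C1 read [C1 read from I: others=['C0=M'] -> C1=S, others downsized to S] -> [S,S,I]
Op 4: C1 write [C1 write: invalidate ['C0=S'] -> C1=M] -> [I,M,I]
Op 5: C2 read [C2 read from I: others=['C1=M'] -> C2=S, others downsized to S] -> [I,S,S]
Op 6: C0 read [C0 read from I: others=['C1=S', 'C2=S'] -> C0=S, others downsized to S] -> [S,S,S]
Op 7: C0 read [C0 read: already in S, no change] -> [S,S,S]
Op 8: C1 write [C1 write: invalidate ['C0=S', 'C2=S'] -> C1=M] -> [I,M,I]
Op 9: C0 read [C0 read from I: others=['C1=M'] -> C0=S, others downsized to S] -> [S,S,I]

Answer: I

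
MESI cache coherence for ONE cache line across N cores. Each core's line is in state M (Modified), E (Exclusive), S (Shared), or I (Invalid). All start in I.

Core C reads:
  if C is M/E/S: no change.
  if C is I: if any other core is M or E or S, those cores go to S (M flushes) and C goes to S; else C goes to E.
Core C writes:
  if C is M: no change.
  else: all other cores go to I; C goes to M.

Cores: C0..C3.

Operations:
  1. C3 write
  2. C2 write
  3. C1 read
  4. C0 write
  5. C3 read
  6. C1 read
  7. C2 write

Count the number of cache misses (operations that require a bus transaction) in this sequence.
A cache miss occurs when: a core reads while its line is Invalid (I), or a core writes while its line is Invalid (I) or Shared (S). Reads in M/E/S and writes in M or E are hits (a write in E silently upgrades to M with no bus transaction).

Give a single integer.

Op 1: C3 write [C3 write: invalidate none -> C3=M] -> [I,I,I,M] [MISS #1: write from I]
Op 2: C2 write [C2 write: invalidate ['C3=M'] -> C2=M] -> [I,I,M,I] [MISS #2: write from I]
Op 3: C1 read [C1 read from I: others=['C2=M'] -> C1=S, others downsized to S] -> [I,S,S,I] [MISS #3: read from I]
Op 4: C0 write [C0 write: invalidate ['C1=S', 'C2=S'] -> C0=M] -> [M,I,I,I] [MISS #4: write from I]
Op 5: C3 read [C3 read from I: others=['C0=M'] -> C3=S, others downsized to S] -> [S,I,I,S] [MISS #5: read from I]
Op 6: C1 read [C1 read from I: others=['C0=S', 'C3=S'] -> C1=S, others downsized to S] -> [S,S,I,S] [MISS #6: read from I]
Op 7: C2 write [C2 write: invalidate ['C0=S', 'C1=S', 'C3=S'] -> C2=M] -> [I,I,M,I] [MISS #7: write from I]

Answer: 7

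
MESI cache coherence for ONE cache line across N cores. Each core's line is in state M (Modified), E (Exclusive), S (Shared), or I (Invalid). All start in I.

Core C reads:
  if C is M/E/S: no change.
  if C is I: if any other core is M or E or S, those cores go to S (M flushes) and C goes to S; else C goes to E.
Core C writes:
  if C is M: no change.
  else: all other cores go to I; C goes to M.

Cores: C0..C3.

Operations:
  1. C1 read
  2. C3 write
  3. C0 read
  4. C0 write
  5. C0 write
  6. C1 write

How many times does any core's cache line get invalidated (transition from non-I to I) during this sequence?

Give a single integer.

Op 1: C1 read [C1 read from I: no other sharers -> C1=E (exclusive)] -> [I,E,I,I] (invalidations this op: 0; running total: 0)
Op 2: C3 write [C3 write: invalidate ['C1=E'] -> C3=M] -> [I,I,I,M] (invalidations this op: 1; running total: 1)
Op 3: C0 read [C0 read from I: others=['C3=M'] -> C0=S, others downsized to S] -> [S,I,I,S] (invalidations this op: 0; running total: 1)
Op 4: C0 write [C0 write: invalidate ['C3=S'] -> C0=M] -> [M,I,I,I] (invalidations this op: 1; running total: 2)
Op 5: C0 write [C0 write: already M (modified), no change] -> [M,I,I,I] (invalidations this op: 0; running total: 2)
Op 6: C1 write [C1 write: invalidate ['C0=M'] -> C1=M] -> [I,M,I,I] (invalidations this op: 1; running total: 3)

Answer: 3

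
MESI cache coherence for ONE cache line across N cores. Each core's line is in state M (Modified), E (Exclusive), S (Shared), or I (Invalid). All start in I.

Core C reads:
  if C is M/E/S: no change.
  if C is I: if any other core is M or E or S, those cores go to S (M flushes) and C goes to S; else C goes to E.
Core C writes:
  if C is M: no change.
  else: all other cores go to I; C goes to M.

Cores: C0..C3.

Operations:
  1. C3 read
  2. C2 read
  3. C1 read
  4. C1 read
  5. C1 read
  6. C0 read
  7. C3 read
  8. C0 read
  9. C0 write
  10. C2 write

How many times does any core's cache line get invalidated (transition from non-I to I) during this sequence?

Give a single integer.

Answer: 4

Derivation:
Op 1: C3 read [C3 read from I: no other sharers -> C3=E (exclusive)] -> [I,I,I,E] (invalidations this op: 0; running total: 0)
Op 2: C2 read [C2 read from I: others=['C3=E'] -> C2=S, others downsized to S] -> [I,I,S,S] (invalidations this op: 0; running total: 0)
Op 3: C1 read [C1 read from I: others=['C2=S', 'C3=S'] -> C1=S, others downsized to S] -> [I,S,S,S] (invalidations this op: 0; running total: 0)
Op 4: C1 read [C1 read: already in S, no change] -> [I,S,S,S] (invalidations this op: 0; running total: 0)
Op 5: C1 read [C1 read: already in S, no change] -> [I,S,S,S] (invalidations this op: 0; running total: 0)
Op 6: C0 read [C0 read from I: others=['C1=S', 'C2=S', 'C3=S'] -> C0=S, others downsized to S] -> [S,S,S,S] (invalidations this op: 0; running total: 0)
Op 7: C3 read [C3 read: already in S, no change] -> [S,S,S,S] (invalidations this op: 0; running total: 0)
Op 8: C0 read [C0 read: already in S, no change] -> [S,S,S,S] (invalidations this op: 0; running total: 0)
Op 9: C0 write [C0 write: invalidate ['C1=S', 'C2=S', 'C3=S'] -> C0=M] -> [M,I,I,I] (invalidations this op: 3; running total: 3)
Op 10: C2 write [C2 write: invalidate ['C0=M'] -> C2=M] -> [I,I,M,I] (invalidations this op: 1; running total: 4)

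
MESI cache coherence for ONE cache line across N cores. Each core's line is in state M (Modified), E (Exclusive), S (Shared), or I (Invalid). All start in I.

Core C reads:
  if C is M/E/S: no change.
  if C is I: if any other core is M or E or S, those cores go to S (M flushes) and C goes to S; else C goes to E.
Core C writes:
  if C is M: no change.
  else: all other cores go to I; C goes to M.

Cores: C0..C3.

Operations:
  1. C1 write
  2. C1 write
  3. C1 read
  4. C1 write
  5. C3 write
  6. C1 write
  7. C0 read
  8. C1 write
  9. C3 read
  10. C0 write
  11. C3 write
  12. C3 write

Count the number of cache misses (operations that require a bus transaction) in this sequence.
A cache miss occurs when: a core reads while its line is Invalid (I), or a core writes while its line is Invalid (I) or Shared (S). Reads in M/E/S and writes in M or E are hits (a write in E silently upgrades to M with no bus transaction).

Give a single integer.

Answer: 8

Derivation:
Op 1: C1 write [C1 write: invalidate none -> C1=M] -> [I,M,I,I] [MISS #1: write from I]
Op 2: C1 write [C1 write: already M (modified), no change] -> [I,M,I,I] [hit: write from M]
Op 3: C1 read [C1 read: already in M, no change] -> [I,M,I,I] [hit: read from M]
Op 4: C1 write [C1 write: already M (modified), no change] -> [I,M,I,I] [hit: write from M]
Op 5: C3 write [C3 write: invalidate ['C1=M'] -> C3=M] -> [I,I,I,M] [MISS #2: write from I]
Op 6: C1 write [C1 write: invalidate ['C3=M'] -> C1=M] -> [I,M,I,I] [MISS #3: write from I]
Op 7: C0 read [C0 read from I: others=['C1=M'] -> C0=S, others downsized to S] -> [S,S,I,I] [MISS #4: read from I]
Op 8: C1 write [C1 write: invalidate ['C0=S'] -> C1=M] -> [I,M,I,I] [MISS #5: write from S]
Op 9: C3 read [C3 read from I: others=['C1=M'] -> C3=S, others downsized to S] -> [I,S,I,S] [MISS #6: read from I]
Op 10: C0 write [C0 write: invalidate ['C1=S', 'C3=S'] -> C0=M] -> [M,I,I,I] [MISS #7: write from I]
Op 11: C3 write [C3 write: invalidate ['C0=M'] -> C3=M] -> [I,I,I,M] [MISS #8: write from I]
Op 12: C3 write [C3 write: already M (modified), no change] -> [I,I,I,M] [hit: write from M]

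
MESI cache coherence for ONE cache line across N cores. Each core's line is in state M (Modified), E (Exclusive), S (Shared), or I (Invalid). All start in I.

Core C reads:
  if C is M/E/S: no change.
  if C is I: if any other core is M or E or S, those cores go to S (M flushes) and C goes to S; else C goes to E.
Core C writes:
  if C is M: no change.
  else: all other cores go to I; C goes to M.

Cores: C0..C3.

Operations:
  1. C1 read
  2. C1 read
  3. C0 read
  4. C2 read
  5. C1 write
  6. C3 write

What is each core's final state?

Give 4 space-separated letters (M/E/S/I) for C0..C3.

Op 1: C1 read [C1 read from I: no other sharers -> C1=E (exclusive)] -> [I,E,I,I]
Op 2: C1 read [C1 read: already in E, no change] -> [I,E,I,I]
Op 3: C0 read [C0 read from I: others=['C1=E'] -> C0=S, others downsized to S] -> [S,S,I,I]
Op 4: C2 read [C2 read from I: others=['C0=S', 'C1=S'] -> C2=S, others downsized to S] -> [S,S,S,I]
Op 5: C1 write [C1 write: invalidate ['C0=S', 'C2=S'] -> C1=M] -> [I,M,I,I]
Op 6: C3 write [C3 write: invalidate ['C1=M'] -> C3=M] -> [I,I,I,M]

Answer: I I I M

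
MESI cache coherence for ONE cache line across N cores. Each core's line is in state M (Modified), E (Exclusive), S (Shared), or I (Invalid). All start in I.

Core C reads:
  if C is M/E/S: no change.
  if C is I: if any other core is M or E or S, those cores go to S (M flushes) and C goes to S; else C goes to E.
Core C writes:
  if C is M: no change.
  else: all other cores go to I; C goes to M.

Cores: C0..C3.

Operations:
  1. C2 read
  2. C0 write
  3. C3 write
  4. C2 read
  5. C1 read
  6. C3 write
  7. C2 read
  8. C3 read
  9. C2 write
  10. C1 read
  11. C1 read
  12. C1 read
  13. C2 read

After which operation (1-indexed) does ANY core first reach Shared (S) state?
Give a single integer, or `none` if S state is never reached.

Op 1: C2 read [C2 read from I: no other sharers -> C2=E (exclusive)] -> [I,I,E,I]
Op 2: C0 write [C0 write: invalidate ['C2=E'] -> C0=M] -> [M,I,I,I]
Op 3: C3 write [C3 write: invalidate ['C0=M'] -> C3=M] -> [I,I,I,M]
Op 4: C2 read [C2 read from I: others=['C3=M'] -> C2=S, others downsized to S] -> [I,I,S,S]
  -> First S state at op 4; remaining ops need not be traced.

Answer: 4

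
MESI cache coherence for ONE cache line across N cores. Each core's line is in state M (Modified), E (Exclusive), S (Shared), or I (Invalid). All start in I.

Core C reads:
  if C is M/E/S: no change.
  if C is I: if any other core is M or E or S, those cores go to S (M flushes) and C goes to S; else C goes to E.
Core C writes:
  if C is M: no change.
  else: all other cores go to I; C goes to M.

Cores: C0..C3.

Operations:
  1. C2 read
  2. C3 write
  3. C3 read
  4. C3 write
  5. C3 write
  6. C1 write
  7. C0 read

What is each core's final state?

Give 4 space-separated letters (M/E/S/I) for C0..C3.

Answer: S S I I

Derivation:
Op 1: C2 read [C2 read from I: no other sharers -> C2=E (exclusive)] -> [I,I,E,I]
Op 2: C3 write [C3 write: invalidate ['C2=E'] -> C3=M] -> [I,I,I,M]
Op 3: C3 read [C3 read: already in M, no change] -> [I,I,I,M]
Op 4: C3 write [C3 write: already M (modified), no change] -> [I,I,I,M]
Op 5: C3 write [C3 write: already M (modified), no change] -> [I,I,I,M]
Op 6: C1 write [C1 write: invalidate ['C3=M'] -> C1=M] -> [I,M,I,I]
Op 7: C0 read [C0 read from I: others=['C1=M'] -> C0=S, others downsized to S] -> [S,S,I,I]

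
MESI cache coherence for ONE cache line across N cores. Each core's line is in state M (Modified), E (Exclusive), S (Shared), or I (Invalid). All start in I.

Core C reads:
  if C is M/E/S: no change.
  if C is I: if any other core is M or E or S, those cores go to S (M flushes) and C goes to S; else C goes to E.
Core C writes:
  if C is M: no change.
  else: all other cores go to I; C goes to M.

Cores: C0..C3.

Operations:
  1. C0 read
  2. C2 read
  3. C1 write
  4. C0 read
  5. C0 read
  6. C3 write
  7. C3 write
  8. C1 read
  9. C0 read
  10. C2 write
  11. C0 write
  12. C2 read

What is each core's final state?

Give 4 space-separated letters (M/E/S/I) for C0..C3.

Answer: S I S I

Derivation:
Op 1: C0 read [C0 read from I: no other sharers -> C0=E (exclusive)] -> [E,I,I,I]
Op 2: C2 read [C2 read from I: others=['C0=E'] -> C2=S, others downsized to S] -> [S,I,S,I]
Op 3: C1 write [C1 write: invalidate ['C0=S', 'C2=S'] -> C1=M] -> [I,M,I,I]
Op 4: C0 read [C0 read from I: others=['C1=M'] -> C0=S, others downsized to S] -> [S,S,I,I]
Op 5: C0 read [C0 read: already in S, no change] -> [S,S,I,I]
Op 6: C3 write [C3 write: invalidate ['C0=S', 'C1=S'] -> C3=M] -> [I,I,I,M]
Op 7: C3 write [C3 write: already M (modified), no change] -> [I,I,I,M]
Op 8: C1 read [C1 read from I: others=['C3=M'] -> C1=S, others downsized to S] -> [I,S,I,S]
Op 9: C0 read [C0 read from I: others=['C1=S', 'C3=S'] -> C0=S, others downsized to S] -> [S,S,I,S]
Op 10: C2 write [C2 write: invalidate ['C0=S', 'C1=S', 'C3=S'] -> C2=M] -> [I,I,M,I]
Op 11: C0 write [C0 write: invalidate ['C2=M'] -> C0=M] -> [M,I,I,I]
Op 12: C2 read [C2 read from I: others=['C0=M'] -> C2=S, others downsized to S] -> [S,I,S,I]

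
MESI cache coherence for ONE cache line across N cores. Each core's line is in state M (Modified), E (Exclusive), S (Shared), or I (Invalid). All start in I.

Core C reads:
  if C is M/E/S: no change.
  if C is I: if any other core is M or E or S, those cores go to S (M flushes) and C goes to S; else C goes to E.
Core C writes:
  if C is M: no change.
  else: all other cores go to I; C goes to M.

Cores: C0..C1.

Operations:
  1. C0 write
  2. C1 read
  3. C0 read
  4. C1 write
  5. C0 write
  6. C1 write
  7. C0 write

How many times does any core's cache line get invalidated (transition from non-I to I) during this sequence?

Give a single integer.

Op 1: C0 write [C0 write: invalidate none -> C0=M] -> [M,I] (invalidations this op: 0; running total: 0)
Op 2: C1 read [C1 read from I: others=['C0=M'] -> C1=S, others downsized to S] -> [S,S] (invalidations this op: 0; running total: 0)
Op 3: C0 read [C0 read: already in S, no change] -> [S,S] (invalidations this op: 0; running total: 0)
Op 4: C1 write [C1 write: invalidate ['C0=S'] -> C1=M] -> [I,M] (invalidations this op: 1; running total: 1)
Op 5: C0 write [C0 write: invalidate ['C1=M'] -> C0=M] -> [M,I] (invalidations this op: 1; running total: 2)
Op 6: C1 write [C1 write: invalidate ['C0=M'] -> C1=M] -> [I,M] (invalidations this op: 1; running total: 3)
Op 7: C0 write [C0 write: invalidate ['C1=M'] -> C0=M] -> [M,I] (invalidations this op: 1; running total: 4)

Answer: 4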